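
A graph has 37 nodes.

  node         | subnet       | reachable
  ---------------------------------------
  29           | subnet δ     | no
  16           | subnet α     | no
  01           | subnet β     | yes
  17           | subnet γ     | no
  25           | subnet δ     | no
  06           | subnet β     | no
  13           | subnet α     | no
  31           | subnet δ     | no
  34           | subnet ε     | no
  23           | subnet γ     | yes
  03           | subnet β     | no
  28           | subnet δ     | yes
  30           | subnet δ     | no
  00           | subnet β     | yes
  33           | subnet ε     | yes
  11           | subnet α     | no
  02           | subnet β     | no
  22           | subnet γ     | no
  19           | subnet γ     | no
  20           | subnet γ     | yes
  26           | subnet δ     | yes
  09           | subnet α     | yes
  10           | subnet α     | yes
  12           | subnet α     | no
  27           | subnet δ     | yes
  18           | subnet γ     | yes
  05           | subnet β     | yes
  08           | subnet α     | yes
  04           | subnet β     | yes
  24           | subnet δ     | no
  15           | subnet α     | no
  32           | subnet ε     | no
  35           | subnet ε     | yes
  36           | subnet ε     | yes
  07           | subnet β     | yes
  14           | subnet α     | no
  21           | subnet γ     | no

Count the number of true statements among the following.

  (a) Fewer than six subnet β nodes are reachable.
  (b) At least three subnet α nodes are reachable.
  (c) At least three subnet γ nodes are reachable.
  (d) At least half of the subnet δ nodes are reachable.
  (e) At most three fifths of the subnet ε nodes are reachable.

4

(a) subnet β: |A| = 8, |A ∩ B| = 5; needs |A ∩ B| < 6 — true.
(b) subnet α: |A| = 9, |A ∩ B| = 3; needs |A ∩ B| ≥ 3 — true.
(c) subnet γ: |A| = 7, |A ∩ B| = 3; needs |A ∩ B| ≥ 3 — true.
(d) subnet δ: |A| = 8, |A ∩ B| = 3; needs |A ∩ B| ≥ |A ∖ B| — false.
(e) subnet ε: |A| = 5, |A ∩ B| = 3; needs |A ∩ B| / |A| ≤ 3/5 — true.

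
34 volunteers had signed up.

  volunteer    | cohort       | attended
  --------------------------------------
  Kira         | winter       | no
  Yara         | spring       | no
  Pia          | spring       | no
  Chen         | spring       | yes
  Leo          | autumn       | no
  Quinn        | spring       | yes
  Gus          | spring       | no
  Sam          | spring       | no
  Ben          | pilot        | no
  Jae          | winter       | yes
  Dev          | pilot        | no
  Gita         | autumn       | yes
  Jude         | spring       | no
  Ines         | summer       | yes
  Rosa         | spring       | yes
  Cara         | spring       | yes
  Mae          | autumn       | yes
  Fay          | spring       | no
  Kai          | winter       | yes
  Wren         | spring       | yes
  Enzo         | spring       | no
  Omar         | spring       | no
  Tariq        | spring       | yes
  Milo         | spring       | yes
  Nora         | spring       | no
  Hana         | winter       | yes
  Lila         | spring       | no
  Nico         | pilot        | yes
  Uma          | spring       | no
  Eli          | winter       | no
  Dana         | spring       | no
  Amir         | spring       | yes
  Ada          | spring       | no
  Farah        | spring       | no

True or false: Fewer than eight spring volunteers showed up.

False

The determiner here denotes the relation: |A ∩ B| < 8.
|A| = 22, |A ∩ B| = 8, |A ∖ B| = 14.
|A ∩ B| = 8, so the statement is false.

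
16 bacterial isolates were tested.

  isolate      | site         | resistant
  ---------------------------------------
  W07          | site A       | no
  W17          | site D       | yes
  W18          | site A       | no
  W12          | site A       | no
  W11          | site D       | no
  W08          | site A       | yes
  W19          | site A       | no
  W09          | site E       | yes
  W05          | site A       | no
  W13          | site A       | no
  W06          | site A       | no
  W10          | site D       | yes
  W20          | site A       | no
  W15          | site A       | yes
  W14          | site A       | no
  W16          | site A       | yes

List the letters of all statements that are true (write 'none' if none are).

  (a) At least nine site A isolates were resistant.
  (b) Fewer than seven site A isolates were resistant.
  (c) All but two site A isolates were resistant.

(b)

|A| = 12, |A ∩ B| = 3, |A ∖ B| = 9.
(a) |A ∩ B| ≥ 9: fails.
(b) |A ∩ B| < 7: holds.
(c) |A ∖ B| = 2: fails.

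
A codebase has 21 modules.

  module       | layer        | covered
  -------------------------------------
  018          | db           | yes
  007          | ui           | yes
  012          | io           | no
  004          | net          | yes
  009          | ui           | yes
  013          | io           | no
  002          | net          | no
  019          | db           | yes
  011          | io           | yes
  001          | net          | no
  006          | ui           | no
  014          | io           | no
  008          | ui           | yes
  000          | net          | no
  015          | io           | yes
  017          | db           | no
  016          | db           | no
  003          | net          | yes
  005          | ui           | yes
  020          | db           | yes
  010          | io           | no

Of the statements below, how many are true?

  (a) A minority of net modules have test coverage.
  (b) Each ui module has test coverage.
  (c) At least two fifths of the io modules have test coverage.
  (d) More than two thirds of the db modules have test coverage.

(a) net: |A| = 5, |A ∩ B| = 2; needs |A ∩ B| < |A ∖ B| — true.
(b) ui: |A| = 5, |A ∩ B| = 4; needs A ⊆ B, i.e. every element of A is in B (|A ∖ B| = 0) — false.
(c) io: |A| = 6, |A ∩ B| = 2; needs |A ∩ B| / |A| ≥ 2/5 — false.
(d) db: |A| = 5, |A ∩ B| = 3; needs |A ∩ B| / |A| > 2/3 — false.

1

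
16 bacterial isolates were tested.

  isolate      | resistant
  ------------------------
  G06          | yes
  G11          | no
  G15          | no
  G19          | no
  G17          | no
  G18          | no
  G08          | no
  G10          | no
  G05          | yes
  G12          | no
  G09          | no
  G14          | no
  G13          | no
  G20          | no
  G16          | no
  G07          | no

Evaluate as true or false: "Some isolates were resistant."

True

The determiner here denotes the relation: A ∩ B ≠ ∅ (|A ∩ B| ≥ 1).
|A| = 16, |A ∩ B| = 2, |A ∖ B| = 14.
So the statement is true.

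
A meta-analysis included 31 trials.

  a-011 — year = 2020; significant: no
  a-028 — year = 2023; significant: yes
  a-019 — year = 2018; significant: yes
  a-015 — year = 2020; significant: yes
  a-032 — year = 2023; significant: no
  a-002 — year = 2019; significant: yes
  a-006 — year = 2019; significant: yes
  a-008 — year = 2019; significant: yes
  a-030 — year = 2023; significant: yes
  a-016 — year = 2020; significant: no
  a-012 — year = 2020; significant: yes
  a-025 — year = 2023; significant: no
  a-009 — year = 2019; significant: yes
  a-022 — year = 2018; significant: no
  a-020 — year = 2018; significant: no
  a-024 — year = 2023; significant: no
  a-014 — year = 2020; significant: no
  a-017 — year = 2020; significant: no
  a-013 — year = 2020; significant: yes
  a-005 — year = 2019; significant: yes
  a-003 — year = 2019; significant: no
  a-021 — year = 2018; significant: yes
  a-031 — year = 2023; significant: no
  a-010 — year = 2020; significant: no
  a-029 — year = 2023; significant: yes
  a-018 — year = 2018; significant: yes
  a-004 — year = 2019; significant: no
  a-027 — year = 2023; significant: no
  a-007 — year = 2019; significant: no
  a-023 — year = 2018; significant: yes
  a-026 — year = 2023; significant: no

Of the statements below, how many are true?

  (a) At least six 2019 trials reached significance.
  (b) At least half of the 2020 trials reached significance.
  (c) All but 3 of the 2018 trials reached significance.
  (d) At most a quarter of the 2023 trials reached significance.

(a) 2019: |A| = 8, |A ∩ B| = 5; needs |A ∩ B| ≥ 6 — false.
(b) 2020: |A| = 8, |A ∩ B| = 3; needs |A ∩ B| ≥ |A ∖ B| — false.
(c) 2018: |A| = 6, |A ∩ B| = 4; needs |A ∖ B| = 3 — false.
(d) 2023: |A| = 9, |A ∩ B| = 3; needs |A ∩ B| / |A| ≤ 1/4 — false.

0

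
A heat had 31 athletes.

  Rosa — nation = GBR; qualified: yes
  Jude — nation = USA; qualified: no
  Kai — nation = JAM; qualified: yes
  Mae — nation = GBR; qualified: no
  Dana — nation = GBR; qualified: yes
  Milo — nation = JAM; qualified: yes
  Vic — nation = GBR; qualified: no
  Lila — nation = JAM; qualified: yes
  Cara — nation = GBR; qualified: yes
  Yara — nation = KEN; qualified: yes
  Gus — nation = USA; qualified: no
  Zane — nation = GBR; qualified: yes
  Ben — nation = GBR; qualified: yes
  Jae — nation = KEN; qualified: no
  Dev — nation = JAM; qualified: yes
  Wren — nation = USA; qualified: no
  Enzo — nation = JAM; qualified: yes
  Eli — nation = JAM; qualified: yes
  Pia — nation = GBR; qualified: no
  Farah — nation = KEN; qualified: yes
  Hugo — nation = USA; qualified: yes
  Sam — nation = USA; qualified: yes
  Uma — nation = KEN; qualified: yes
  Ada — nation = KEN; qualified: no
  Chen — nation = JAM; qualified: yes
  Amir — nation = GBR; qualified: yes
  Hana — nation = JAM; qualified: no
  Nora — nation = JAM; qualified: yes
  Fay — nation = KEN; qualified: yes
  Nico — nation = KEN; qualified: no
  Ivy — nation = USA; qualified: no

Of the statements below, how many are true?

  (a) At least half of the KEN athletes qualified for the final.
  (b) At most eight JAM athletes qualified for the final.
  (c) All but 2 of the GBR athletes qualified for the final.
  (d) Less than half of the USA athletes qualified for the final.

3

(a) KEN: |A| = 7, |A ∩ B| = 4; needs |A ∩ B| ≥ |A ∖ B| — true.
(b) JAM: |A| = 9, |A ∩ B| = 8; needs |A ∩ B| ≤ 8 — true.
(c) GBR: |A| = 9, |A ∩ B| = 6; needs |A ∖ B| = 2 — false.
(d) USA: |A| = 6, |A ∩ B| = 2; needs |A ∩ B| < |A ∖ B| — true.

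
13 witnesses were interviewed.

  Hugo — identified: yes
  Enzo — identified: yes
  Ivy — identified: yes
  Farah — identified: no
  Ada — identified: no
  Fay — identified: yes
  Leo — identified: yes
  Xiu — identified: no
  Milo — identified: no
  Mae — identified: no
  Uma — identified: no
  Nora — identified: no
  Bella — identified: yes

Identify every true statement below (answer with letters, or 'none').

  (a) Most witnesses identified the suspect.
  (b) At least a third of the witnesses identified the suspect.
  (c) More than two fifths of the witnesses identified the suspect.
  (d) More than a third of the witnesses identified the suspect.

(b), (c), (d)

|A| = 13, |A ∩ B| = 6, |A ∖ B| = 7.
(a) |A ∩ B| > |A ∖ B|: fails.
(b) |A ∩ B| / |A| ≥ 1/3: holds.
(c) |A ∩ B| / |A| > 2/5: holds.
(d) |A ∩ B| / |A| > 1/3: holds.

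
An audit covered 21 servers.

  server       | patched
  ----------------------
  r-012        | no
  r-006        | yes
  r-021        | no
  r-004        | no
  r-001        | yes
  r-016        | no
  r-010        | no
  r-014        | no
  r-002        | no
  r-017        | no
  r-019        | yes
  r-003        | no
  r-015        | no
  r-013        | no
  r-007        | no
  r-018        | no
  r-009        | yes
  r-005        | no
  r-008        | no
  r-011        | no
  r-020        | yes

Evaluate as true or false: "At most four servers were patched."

False

'At most four servers were patched' holds iff |A ∩ B| ≤ 4.
|A| = 21, |A ∩ B| = 5, |A ∖ B| = 16.
|A ∩ B| = 5, so the statement is false.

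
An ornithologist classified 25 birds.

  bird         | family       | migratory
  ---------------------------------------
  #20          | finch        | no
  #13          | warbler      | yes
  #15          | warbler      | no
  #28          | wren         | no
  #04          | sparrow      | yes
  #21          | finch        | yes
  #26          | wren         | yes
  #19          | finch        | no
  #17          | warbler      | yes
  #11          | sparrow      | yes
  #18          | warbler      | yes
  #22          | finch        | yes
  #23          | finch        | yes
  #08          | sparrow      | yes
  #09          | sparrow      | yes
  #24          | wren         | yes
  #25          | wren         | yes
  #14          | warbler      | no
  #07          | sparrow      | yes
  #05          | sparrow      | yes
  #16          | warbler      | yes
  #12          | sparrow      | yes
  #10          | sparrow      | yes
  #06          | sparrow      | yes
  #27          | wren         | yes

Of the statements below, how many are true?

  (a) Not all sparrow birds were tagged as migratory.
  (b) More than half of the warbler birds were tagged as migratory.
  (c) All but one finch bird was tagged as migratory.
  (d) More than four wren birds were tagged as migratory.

(a) sparrow: |A| = 9, |A ∩ B| = 9; needs A ⊄ B (|A ∖ B| ≥ 1) — false.
(b) warbler: |A| = 6, |A ∩ B| = 4; needs |A ∩ B| > |A ∖ B| — true.
(c) finch: |A| = 5, |A ∩ B| = 3; needs |A ∖ B| = 1 — false.
(d) wren: |A| = 5, |A ∩ B| = 4; needs |A ∩ B| > 4 — false.

1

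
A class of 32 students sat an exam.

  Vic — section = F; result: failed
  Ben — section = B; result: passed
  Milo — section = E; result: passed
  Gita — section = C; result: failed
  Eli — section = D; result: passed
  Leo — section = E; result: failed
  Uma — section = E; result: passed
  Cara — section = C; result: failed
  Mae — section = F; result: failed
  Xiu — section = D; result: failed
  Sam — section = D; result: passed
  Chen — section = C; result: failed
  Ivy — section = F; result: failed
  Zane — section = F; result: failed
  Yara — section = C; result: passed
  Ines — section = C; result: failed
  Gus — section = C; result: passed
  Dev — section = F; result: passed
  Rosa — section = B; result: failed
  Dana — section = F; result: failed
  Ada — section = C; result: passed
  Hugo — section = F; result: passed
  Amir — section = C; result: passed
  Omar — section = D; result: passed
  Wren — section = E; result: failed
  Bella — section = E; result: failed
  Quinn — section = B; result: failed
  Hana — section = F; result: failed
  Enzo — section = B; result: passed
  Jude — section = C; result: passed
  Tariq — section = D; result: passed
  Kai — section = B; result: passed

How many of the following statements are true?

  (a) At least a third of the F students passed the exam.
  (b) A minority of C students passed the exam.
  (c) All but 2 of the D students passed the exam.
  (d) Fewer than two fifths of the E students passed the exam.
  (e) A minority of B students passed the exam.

(a) F: |A| = 8, |A ∩ B| = 2; needs |A ∩ B| / |A| ≥ 1/3 — false.
(b) C: |A| = 9, |A ∩ B| = 5; needs |A ∩ B| < |A ∖ B| — false.
(c) D: |A| = 5, |A ∩ B| = 4; needs |A ∖ B| = 2 — false.
(d) E: |A| = 5, |A ∩ B| = 2; needs |A ∩ B| / |A| < 2/5 — false.
(e) B: |A| = 5, |A ∩ B| = 3; needs |A ∩ B| < |A ∖ B| — false.

0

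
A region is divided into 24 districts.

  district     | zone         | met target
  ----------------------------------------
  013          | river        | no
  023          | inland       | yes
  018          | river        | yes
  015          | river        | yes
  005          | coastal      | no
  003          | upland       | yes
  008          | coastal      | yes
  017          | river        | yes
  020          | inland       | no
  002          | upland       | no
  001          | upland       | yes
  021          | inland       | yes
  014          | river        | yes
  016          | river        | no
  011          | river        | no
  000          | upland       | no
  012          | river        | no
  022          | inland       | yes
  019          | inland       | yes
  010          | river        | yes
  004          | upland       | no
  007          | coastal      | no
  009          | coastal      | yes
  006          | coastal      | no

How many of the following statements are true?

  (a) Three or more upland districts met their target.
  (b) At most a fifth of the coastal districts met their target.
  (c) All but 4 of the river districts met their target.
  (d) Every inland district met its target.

1

(a) upland: |A| = 5, |A ∩ B| = 2; needs |A ∩ B| ≥ 3 — false.
(b) coastal: |A| = 5, |A ∩ B| = 2; needs |A ∩ B| / |A| ≤ 1/5 — false.
(c) river: |A| = 9, |A ∩ B| = 5; needs |A ∖ B| = 4 — true.
(d) inland: |A| = 5, |A ∩ B| = 4; needs A ⊆ B, i.e. every element of A is in B (|A ∖ B| = 0) — false.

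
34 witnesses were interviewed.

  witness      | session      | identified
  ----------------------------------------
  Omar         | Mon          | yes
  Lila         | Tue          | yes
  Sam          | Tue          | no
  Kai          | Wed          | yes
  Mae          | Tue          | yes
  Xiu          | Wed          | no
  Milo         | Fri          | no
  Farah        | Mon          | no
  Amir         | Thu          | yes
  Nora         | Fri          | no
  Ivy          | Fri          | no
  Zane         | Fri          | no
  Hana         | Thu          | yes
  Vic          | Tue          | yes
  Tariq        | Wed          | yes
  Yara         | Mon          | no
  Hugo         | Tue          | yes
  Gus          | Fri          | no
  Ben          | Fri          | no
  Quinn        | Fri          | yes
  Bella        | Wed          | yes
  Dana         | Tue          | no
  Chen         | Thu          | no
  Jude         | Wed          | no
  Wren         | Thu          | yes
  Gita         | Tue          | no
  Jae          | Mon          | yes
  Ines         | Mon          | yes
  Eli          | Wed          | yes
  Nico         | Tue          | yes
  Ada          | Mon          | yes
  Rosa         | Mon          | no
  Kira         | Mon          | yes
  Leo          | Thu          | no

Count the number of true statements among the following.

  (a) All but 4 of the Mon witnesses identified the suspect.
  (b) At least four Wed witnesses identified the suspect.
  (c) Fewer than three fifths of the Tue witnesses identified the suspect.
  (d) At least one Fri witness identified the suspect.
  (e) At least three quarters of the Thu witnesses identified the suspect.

(a) Mon: |A| = 8, |A ∩ B| = 5; needs |A ∖ B| = 4 — false.
(b) Wed: |A| = 6, |A ∩ B| = 4; needs |A ∩ B| ≥ 4 — true.
(c) Tue: |A| = 8, |A ∩ B| = 5; needs |A ∩ B| / |A| < 3/5 — false.
(d) Fri: |A| = 7, |A ∩ B| = 1; needs A ∩ B ≠ ∅ (|A ∩ B| ≥ 1) — true.
(e) Thu: |A| = 5, |A ∩ B| = 3; needs |A ∩ B| / |A| ≥ 3/4 — false.

2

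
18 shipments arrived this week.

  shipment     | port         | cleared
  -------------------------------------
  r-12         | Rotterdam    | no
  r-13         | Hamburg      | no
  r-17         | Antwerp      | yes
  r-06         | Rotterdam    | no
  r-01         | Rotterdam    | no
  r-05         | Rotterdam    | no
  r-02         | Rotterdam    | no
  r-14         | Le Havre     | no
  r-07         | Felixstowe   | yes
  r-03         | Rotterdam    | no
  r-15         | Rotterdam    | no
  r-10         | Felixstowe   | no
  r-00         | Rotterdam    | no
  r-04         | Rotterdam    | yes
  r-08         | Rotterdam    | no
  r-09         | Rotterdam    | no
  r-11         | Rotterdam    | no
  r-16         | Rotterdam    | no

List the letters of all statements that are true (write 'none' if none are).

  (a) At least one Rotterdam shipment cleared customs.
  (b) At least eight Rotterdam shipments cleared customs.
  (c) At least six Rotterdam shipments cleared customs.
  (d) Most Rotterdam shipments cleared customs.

(a)

|A| = 13, |A ∩ B| = 1, |A ∖ B| = 12.
(a) A ∩ B ≠ ∅ (|A ∩ B| ≥ 1): holds.
(b) |A ∩ B| ≥ 8: fails.
(c) |A ∩ B| ≥ 6: fails.
(d) |A ∩ B| > |A ∖ B|: fails.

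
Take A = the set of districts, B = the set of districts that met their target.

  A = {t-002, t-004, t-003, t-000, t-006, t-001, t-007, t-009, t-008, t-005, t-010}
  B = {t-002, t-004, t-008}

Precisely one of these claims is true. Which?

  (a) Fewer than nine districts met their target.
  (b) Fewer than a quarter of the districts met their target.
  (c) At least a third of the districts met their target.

(a)

|A| = 11, |A ∩ B| = 3, |A ∖ B| = 8.
(a) requires |A ∩ B| < 9: true.
(b) requires |A ∩ B| / |A| < 1/4: false.
(c) requires |A ∩ B| / |A| ≥ 1/3: false.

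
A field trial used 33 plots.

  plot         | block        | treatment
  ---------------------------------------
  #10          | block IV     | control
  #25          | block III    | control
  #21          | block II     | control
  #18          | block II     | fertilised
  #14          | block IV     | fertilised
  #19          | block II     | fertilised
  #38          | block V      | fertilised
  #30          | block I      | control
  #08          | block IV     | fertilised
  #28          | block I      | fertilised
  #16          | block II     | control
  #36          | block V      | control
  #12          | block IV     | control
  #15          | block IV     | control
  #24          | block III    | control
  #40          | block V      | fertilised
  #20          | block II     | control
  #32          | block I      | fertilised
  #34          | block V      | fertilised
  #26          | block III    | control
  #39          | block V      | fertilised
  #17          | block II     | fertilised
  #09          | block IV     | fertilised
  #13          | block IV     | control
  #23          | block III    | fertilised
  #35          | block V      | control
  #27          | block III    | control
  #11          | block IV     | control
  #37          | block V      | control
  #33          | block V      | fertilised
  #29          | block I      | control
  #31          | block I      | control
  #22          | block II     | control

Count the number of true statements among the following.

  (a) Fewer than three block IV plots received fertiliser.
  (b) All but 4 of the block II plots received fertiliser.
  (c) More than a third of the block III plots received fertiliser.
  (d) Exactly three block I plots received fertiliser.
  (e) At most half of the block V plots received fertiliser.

1

(a) block IV: |A| = 8, |A ∩ B| = 3; needs |A ∩ B| < 3 — false.
(b) block II: |A| = 7, |A ∩ B| = 3; needs |A ∖ B| = 4 — true.
(c) block III: |A| = 5, |A ∩ B| = 1; needs |A ∩ B| / |A| > 1/3 — false.
(d) block I: |A| = 5, |A ∩ B| = 2; needs |A ∩ B| = 3 — false.
(e) block V: |A| = 8, |A ∩ B| = 5; needs |A ∩ B| ≤ |A ∖ B| — false.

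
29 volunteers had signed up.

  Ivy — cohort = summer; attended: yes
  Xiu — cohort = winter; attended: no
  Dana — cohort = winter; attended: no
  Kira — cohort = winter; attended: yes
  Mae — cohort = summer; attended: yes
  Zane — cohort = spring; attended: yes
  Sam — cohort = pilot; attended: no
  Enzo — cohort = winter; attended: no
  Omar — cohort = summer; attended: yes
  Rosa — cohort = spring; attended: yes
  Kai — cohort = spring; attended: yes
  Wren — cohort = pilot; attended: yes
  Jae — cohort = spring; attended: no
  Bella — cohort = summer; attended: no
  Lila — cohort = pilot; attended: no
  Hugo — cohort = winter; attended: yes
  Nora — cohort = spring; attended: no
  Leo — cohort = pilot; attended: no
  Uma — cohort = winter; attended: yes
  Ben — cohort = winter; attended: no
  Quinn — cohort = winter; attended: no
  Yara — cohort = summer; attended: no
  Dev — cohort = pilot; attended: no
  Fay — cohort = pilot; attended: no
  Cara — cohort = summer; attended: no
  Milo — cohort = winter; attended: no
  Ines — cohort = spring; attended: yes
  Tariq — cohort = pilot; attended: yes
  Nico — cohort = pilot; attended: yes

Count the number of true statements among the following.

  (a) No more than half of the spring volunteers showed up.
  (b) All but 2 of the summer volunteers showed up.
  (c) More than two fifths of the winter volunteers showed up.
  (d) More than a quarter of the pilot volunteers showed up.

1

(a) spring: |A| = 6, |A ∩ B| = 4; needs |A ∩ B| ≤ |A ∖ B| — false.
(b) summer: |A| = 6, |A ∩ B| = 3; needs |A ∖ B| = 2 — false.
(c) winter: |A| = 9, |A ∩ B| = 3; needs |A ∩ B| / |A| > 2/5 — false.
(d) pilot: |A| = 8, |A ∩ B| = 3; needs |A ∩ B| / |A| > 1/4 — true.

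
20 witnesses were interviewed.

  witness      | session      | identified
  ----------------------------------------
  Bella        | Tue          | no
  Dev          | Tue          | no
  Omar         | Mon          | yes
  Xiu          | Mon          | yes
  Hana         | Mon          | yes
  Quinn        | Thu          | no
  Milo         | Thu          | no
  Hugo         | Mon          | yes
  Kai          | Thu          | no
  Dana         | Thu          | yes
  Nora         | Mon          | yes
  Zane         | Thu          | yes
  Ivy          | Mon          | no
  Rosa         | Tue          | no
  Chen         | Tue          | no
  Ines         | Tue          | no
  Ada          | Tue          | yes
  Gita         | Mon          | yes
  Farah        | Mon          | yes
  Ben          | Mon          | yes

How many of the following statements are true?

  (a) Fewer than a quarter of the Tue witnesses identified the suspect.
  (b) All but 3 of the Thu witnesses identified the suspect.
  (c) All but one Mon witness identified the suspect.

3

(a) Tue: |A| = 6, |A ∩ B| = 1; needs |A ∩ B| / |A| < 1/4 — true.
(b) Thu: |A| = 5, |A ∩ B| = 2; needs |A ∖ B| = 3 — true.
(c) Mon: |A| = 9, |A ∩ B| = 8; needs |A ∖ B| = 1 — true.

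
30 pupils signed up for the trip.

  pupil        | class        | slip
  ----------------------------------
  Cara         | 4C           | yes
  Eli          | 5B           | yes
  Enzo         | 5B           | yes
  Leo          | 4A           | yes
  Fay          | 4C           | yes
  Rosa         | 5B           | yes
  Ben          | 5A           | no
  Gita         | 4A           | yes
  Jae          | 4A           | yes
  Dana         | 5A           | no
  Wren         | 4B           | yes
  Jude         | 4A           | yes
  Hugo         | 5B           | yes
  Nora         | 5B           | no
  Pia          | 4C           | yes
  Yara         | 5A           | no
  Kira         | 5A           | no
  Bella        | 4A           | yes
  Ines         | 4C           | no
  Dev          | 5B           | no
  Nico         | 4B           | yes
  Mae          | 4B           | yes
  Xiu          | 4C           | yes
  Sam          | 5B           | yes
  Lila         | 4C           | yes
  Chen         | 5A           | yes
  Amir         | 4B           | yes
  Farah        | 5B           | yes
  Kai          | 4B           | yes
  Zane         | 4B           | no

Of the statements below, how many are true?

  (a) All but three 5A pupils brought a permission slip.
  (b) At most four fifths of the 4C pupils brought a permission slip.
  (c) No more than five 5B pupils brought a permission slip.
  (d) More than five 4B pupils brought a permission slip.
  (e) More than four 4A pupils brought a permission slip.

(a) 5A: |A| = 5, |A ∩ B| = 1; needs |A ∖ B| = 3 — false.
(b) 4C: |A| = 6, |A ∩ B| = 5; needs |A ∩ B| / |A| ≤ 4/5 — false.
(c) 5B: |A| = 8, |A ∩ B| = 6; needs |A ∩ B| ≤ 5 — false.
(d) 4B: |A| = 6, |A ∩ B| = 5; needs |A ∩ B| > 5 — false.
(e) 4A: |A| = 5, |A ∩ B| = 5; needs |A ∩ B| > 4 — true.

1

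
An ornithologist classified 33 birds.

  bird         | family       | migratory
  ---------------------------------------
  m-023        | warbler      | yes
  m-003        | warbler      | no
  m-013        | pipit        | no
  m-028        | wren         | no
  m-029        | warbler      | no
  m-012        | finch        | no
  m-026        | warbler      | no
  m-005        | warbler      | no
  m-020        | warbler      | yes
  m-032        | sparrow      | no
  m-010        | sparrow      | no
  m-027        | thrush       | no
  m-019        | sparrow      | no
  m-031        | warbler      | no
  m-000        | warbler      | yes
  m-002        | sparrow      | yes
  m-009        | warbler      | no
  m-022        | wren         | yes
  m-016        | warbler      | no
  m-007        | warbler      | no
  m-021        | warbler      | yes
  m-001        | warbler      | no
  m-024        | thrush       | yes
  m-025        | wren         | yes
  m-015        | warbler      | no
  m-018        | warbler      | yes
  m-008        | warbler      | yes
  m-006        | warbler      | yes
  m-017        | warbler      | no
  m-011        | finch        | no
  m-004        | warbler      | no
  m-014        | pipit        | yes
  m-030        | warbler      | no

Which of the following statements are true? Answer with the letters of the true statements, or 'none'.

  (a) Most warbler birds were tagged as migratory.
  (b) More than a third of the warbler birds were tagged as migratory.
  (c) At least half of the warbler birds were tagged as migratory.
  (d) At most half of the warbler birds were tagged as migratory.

|A| = 20, |A ∩ B| = 7, |A ∖ B| = 13.
(a) |A ∩ B| > |A ∖ B|: fails.
(b) |A ∩ B| / |A| > 1/3: holds.
(c) |A ∩ B| ≥ |A ∖ B|: fails.
(d) |A ∩ B| ≤ |A ∖ B|: holds.

(b), (d)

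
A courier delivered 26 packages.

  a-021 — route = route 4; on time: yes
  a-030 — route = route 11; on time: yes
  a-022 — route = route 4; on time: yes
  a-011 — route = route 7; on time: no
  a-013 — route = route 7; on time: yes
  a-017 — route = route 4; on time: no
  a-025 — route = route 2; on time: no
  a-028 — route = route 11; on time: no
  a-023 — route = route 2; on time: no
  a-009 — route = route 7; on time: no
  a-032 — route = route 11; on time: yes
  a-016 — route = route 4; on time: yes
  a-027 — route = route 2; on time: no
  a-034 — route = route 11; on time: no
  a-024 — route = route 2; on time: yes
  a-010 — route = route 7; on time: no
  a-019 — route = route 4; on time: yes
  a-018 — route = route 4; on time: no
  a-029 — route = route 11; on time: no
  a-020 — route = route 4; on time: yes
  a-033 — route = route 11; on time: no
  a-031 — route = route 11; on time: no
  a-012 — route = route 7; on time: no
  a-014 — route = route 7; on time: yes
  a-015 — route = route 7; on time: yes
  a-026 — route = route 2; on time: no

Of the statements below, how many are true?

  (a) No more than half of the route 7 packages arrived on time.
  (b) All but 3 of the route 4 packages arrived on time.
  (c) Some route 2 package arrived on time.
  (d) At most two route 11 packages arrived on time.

3

(a) route 7: |A| = 7, |A ∩ B| = 3; needs |A ∩ B| ≤ |A ∖ B| — true.
(b) route 4: |A| = 7, |A ∩ B| = 5; needs |A ∖ B| = 3 — false.
(c) route 2: |A| = 5, |A ∩ B| = 1; needs A ∩ B ≠ ∅ (|A ∩ B| ≥ 1) — true.
(d) route 11: |A| = 7, |A ∩ B| = 2; needs |A ∩ B| ≤ 2 — true.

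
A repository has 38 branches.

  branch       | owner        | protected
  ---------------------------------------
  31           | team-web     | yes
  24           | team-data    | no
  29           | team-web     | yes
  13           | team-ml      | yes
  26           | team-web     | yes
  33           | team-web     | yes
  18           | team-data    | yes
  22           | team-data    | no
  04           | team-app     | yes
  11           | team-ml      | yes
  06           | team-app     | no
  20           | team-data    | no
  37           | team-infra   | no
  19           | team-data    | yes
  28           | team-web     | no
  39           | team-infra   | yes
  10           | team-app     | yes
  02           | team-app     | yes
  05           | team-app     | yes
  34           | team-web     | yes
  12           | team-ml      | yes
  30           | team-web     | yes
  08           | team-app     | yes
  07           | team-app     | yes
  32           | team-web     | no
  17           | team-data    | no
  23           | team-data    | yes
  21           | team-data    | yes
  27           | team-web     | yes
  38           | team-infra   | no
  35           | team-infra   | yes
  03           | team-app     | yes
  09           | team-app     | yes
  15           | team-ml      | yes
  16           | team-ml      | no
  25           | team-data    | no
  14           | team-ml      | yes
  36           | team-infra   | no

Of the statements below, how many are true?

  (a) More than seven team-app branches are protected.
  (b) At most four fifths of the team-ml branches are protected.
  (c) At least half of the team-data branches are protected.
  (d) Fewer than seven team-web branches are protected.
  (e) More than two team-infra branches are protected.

1

(a) team-app: |A| = 9, |A ∩ B| = 8; needs |A ∩ B| > 7 — true.
(b) team-ml: |A| = 6, |A ∩ B| = 5; needs |A ∩ B| / |A| ≤ 4/5 — false.
(c) team-data: |A| = 9, |A ∩ B| = 4; needs |A ∩ B| ≥ |A ∖ B| — false.
(d) team-web: |A| = 9, |A ∩ B| = 7; needs |A ∩ B| < 7 — false.
(e) team-infra: |A| = 5, |A ∩ B| = 2; needs |A ∩ B| > 2 — false.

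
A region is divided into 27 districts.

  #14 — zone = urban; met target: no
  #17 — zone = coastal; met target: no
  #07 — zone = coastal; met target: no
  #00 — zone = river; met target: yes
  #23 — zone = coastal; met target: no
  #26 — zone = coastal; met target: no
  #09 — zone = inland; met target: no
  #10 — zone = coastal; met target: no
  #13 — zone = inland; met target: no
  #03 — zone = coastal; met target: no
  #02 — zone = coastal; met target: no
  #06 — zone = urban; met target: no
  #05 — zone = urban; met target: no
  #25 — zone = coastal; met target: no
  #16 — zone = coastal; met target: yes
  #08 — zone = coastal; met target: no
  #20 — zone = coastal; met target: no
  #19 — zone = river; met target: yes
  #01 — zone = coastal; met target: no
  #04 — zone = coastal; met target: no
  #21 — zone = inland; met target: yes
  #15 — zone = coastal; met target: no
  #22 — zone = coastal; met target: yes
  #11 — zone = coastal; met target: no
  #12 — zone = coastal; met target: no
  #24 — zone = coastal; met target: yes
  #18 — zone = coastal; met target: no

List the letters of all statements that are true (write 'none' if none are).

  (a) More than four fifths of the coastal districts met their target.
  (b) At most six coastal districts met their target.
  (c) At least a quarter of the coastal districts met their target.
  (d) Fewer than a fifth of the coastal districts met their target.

|A| = 19, |A ∩ B| = 3, |A ∖ B| = 16.
(a) |A ∩ B| / |A| > 4/5: fails.
(b) |A ∩ B| ≤ 6: holds.
(c) |A ∩ B| / |A| ≥ 1/4: fails.
(d) |A ∩ B| / |A| < 1/5: holds.

(b), (d)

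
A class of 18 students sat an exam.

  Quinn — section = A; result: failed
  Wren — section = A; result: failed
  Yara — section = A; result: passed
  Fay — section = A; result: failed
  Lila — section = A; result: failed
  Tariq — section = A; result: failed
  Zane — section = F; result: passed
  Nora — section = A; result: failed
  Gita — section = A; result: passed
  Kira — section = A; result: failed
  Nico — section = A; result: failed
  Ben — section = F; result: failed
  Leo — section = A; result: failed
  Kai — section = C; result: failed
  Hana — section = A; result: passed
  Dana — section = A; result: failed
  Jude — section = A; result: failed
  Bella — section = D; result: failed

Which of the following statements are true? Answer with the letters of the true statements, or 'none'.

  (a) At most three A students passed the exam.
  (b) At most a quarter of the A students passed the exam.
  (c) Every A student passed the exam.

(a), (b)

|A| = 14, |A ∩ B| = 3, |A ∖ B| = 11.
(a) |A ∩ B| ≤ 3: holds.
(b) |A ∩ B| / |A| ≤ 1/4: holds.
(c) A ⊆ B, i.e. every element of A is in B (|A ∖ B| = 0): fails.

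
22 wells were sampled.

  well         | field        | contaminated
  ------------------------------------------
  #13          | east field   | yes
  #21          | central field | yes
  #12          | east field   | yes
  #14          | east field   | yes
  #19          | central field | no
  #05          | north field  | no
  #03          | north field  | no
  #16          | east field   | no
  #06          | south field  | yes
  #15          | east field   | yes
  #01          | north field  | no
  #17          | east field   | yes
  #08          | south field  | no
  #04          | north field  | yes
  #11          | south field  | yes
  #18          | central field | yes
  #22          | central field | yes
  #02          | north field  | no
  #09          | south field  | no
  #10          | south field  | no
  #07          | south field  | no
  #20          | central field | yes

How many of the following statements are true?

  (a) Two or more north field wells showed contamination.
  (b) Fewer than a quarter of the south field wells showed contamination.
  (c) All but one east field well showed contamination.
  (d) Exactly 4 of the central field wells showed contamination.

2

(a) north field: |A| = 5, |A ∩ B| = 1; needs |A ∩ B| ≥ 2 — false.
(b) south field: |A| = 6, |A ∩ B| = 2; needs |A ∩ B| / |A| < 1/4 — false.
(c) east field: |A| = 6, |A ∩ B| = 5; needs |A ∖ B| = 1 — true.
(d) central field: |A| = 5, |A ∩ B| = 4; needs |A ∩ B| = 4 — true.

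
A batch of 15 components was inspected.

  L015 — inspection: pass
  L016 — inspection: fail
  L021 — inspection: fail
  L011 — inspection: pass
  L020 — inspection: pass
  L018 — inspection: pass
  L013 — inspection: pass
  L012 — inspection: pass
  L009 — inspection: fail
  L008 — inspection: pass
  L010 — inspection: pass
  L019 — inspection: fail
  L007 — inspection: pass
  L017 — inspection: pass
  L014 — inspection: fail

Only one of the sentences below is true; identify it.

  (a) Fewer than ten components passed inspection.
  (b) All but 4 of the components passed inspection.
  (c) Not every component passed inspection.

|A| = 15, |A ∩ B| = 10, |A ∖ B| = 5.
(a) requires |A ∩ B| < 10: false.
(b) requires |A ∖ B| = 4: false.
(c) requires A ⊄ B (|A ∖ B| ≥ 1): true.

(c)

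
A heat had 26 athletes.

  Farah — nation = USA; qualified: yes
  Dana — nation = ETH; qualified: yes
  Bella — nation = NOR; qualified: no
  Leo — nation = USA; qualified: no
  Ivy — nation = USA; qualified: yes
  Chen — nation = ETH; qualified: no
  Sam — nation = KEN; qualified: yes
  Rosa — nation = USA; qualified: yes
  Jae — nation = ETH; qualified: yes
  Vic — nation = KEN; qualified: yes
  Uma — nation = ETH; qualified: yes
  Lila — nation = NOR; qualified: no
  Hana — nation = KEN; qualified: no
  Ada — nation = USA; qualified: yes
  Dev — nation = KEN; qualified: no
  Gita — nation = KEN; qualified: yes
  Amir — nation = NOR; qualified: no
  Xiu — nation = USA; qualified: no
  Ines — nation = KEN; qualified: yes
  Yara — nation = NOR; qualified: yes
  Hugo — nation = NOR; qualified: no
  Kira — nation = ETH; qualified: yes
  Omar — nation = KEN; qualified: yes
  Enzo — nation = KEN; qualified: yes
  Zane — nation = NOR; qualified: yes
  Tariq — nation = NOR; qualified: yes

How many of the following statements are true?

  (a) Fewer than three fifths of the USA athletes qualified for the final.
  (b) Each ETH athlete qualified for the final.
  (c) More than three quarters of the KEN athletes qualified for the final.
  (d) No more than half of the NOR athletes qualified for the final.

(a) USA: |A| = 6, |A ∩ B| = 4; needs |A ∩ B| / |A| < 3/5 — false.
(b) ETH: |A| = 5, |A ∩ B| = 4; needs A ⊆ B, i.e. every element of A is in B (|A ∖ B| = 0) — false.
(c) KEN: |A| = 8, |A ∩ B| = 6; needs |A ∩ B| / |A| > 3/4 — false.
(d) NOR: |A| = 7, |A ∩ B| = 3; needs |A ∩ B| ≤ |A ∖ B| — true.

1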